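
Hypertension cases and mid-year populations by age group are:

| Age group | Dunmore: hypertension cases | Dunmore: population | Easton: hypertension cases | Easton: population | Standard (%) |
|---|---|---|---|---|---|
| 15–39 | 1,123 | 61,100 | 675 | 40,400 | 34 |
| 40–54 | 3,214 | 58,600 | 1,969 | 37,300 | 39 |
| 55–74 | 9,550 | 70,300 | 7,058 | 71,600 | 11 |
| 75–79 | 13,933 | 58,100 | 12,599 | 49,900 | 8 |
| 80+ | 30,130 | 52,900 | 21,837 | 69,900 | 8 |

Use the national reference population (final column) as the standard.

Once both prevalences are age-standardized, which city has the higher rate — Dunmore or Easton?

Dunmore

Age-specific rates per 1,000 for Dunmore: 18.380, 54.846, 135.846, 239.811, 569.565.
For Easton: 16.708, 52.788, 98.575, 252.485, 312.403.
Standard weights: 0.34, 0.39, 0.11, 0.08, 0.08.
Dunmore: 0.3400×18.380 + 0.3900×54.846 + 0.1100×135.846 + 0.0800×239.811 + 0.0800×569.565 = 107.3324 per 1,000.
Easton: 0.3400×16.708 + 0.3900×52.788 + 0.1100×98.575 + 0.0800×252.485 + 0.0800×312.403 = 82.3025 per 1,000.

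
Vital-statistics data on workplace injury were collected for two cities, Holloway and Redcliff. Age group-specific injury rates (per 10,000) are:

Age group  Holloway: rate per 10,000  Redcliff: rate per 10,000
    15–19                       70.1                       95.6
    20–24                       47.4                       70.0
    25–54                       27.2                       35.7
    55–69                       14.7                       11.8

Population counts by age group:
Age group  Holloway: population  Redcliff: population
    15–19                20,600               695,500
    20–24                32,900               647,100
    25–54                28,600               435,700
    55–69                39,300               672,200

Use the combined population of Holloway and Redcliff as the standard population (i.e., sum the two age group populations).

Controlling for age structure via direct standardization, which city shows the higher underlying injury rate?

Redcliff

Combined standard total = 2,571,900; weights = 0.2784, 0.2644, 0.1805, 0.2766.
Holloway: 0.2784×70.1 + 0.2644×47.4 + 0.1805×27.2 + 0.2766×14.7 = 41.0275 per 10,000.
Redcliff: 0.2784×95.6 + 0.2644×70.0 + 0.1805×35.7 + 0.2766×11.8 = 54.8351 per 10,000.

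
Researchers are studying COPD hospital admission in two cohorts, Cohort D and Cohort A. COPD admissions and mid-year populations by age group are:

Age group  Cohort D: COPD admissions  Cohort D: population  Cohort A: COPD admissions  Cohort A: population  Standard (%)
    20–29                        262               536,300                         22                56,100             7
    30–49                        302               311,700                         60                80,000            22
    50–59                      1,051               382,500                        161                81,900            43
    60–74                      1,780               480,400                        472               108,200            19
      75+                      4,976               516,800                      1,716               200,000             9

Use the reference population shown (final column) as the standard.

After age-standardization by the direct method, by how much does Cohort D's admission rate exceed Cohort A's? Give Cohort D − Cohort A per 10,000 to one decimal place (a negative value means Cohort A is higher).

Age-specific rates per 10,000 for Cohort D: 4.89, 9.69, 27.48, 37.05, 96.28.
For Cohort A: 3.92, 7.50, 19.66, 43.62, 85.80.
Standard weights: 0.07, 0.22, 0.43, 0.19, 0.09.
Cohort D: 0.0700×4.89 + 0.2200×9.69 + 0.4300×27.48 + 0.1900×37.05 + 0.0900×96.28 = 29.9943 per 10,000.
Cohort A: 0.0700×3.92 + 0.2200×7.50 + 0.4300×19.66 + 0.1900×43.62 + 0.0900×85.80 = 26.3879 per 10,000.
Difference = 29.9943 − 26.3879 = 3.6064.

3.6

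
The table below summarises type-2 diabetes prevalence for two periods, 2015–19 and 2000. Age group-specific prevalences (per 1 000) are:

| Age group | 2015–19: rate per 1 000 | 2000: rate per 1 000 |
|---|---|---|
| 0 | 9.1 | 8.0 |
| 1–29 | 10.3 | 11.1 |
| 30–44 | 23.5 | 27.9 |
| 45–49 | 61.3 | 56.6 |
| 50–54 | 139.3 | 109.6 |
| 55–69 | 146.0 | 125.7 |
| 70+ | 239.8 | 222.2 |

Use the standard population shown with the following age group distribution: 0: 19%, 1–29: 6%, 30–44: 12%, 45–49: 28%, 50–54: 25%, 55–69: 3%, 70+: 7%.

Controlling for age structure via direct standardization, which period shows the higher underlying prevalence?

Standard weights: 0.19, 0.06, 0.12, 0.28, 0.25, 0.03, 0.07.
2015–19: 0.1900×9.1 + 0.0600×10.3 + 0.1200×23.5 + 0.2800×61.3 + 0.2500×139.3 + 0.0300×146.0 + 0.0700×239.8 = 78.3220 per 1 000.
2000: 0.1900×8.0 + 0.0600×11.1 + 0.1200×27.9 + 0.2800×56.6 + 0.2500×109.6 + 0.0300×125.7 + 0.0700×222.2 = 68.1070 per 1 000.

2015–19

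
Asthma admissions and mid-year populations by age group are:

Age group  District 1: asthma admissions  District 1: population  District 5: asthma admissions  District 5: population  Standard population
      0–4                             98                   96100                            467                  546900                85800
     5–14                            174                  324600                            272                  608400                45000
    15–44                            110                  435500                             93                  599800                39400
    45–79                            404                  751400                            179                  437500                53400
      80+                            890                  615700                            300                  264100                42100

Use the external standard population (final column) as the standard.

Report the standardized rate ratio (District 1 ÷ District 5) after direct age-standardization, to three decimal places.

Age-specific rates per 10000 for District 1: 10.20, 5.36, 2.53, 5.38, 14.46.
For District 5: 8.54, 4.47, 1.55, 4.09, 11.36.
Standard total = 265700; weights = 0.3229, 0.1694, 0.1483, 0.2010, 0.1584.
District 1: 0.3229×10.20 + 0.1694×5.36 + 0.1483×2.53 + 0.2010×5.38 + 0.1584×14.46 = 7.9465 per 10000.
District 5: 0.3229×8.54 + 0.1694×4.47 + 0.1483×1.55 + 0.2010×4.09 + 0.1584×11.36 = 6.3667 per 10000.
Ratio = 7.9465 ÷ 6.3667 = 1.24813.

1.248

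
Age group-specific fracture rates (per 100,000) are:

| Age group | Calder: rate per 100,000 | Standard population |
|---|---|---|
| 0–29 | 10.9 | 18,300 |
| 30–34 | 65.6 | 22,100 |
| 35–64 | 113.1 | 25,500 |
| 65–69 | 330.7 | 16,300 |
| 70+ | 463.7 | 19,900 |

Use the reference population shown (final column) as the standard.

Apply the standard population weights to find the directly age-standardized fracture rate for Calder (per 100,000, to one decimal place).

Standard total = 102,100; weights = 0.1792, 0.2165, 0.2498, 0.1596, 0.1949.
Standardized rate: 0.1792×10.9 + 0.2165×65.6 + 0.2498×113.1 + 0.1596×330.7 + 0.1949×463.7 = 187.5741 per 100,000.

187.6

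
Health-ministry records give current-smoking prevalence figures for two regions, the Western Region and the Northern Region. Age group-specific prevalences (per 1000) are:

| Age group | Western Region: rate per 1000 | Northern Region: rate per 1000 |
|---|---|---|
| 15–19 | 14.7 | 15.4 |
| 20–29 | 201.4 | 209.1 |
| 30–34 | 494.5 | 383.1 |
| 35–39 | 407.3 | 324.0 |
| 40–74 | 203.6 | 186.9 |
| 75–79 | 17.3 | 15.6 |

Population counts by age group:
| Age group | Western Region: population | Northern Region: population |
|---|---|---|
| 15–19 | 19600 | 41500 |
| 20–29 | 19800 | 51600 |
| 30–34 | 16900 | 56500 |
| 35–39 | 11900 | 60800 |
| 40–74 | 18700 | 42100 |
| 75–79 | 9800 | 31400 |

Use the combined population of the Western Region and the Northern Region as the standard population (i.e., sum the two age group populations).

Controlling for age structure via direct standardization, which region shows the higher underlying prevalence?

Western Region

Combined standard total = 380600; weights = 0.1605, 0.1876, 0.1929, 0.1910, 0.1597, 0.1083.
The Western Region: 0.1605×14.7 + 0.1876×201.4 + 0.1929×494.5 + 0.1910×407.3 + 0.1597×203.6 + 0.1083×17.3 = 247.7057 per 1000.
The Northern Region: 0.1605×15.4 + 0.1876×209.1 + 0.1929×383.1 + 0.1910×324.0 + 0.1597×186.9 + 0.1083×15.6 = 209.0154 per 1000.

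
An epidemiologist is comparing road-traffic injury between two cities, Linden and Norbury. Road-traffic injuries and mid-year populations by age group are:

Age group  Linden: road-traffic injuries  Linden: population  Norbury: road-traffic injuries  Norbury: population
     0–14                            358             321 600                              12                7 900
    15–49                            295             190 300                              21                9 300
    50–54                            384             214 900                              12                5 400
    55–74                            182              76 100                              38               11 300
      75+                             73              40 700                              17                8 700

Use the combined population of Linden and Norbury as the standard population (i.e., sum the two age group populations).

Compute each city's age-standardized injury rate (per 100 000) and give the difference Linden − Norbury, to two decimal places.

Age-specific rates per 100 000 for Linden: 111.32, 155.02, 178.69, 239.16, 179.36.
For Norbury: 151.90, 225.81, 222.22, 336.28, 195.40.
Combined standard total = 886 200; weights = 0.3718, 0.2252, 0.2486, 0.0986, 0.0557.
Linden: 0.3718×111.32 + 0.2252×155.02 + 0.2486×178.69 + 0.0986×239.16 + 0.0557×179.36 = 154.3093 per 100 000.
Norbury: 0.3718×151.90 + 0.2252×225.81 + 0.2486×222.22 + 0.0986×336.28 + 0.0557×195.40 = 206.6364 per 100 000.
Difference = 154.3093 − 206.6364 = -52.3271.

-52.33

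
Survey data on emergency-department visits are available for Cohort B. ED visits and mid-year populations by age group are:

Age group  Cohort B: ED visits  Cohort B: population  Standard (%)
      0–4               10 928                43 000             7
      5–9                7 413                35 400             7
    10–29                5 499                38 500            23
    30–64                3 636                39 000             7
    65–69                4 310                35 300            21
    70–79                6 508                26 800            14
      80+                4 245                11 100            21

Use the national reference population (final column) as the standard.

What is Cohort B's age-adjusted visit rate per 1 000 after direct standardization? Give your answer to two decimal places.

Age-specific rates per 1 000 for Cohort B: 254.140, 209.407, 142.831, 93.231, 122.096, 242.836, 382.432.
Standard weights: 0.07, 0.07, 0.23, 0.07, 0.21, 0.14, 0.21.
Standardized rate: 0.0700×254.140 + 0.0700×209.407 + 0.2300×142.831 + 0.0700×93.231 + 0.2100×122.096 + 0.1400×242.836 + 0.2100×382.432 = 211.7736 per 1 000.

211.77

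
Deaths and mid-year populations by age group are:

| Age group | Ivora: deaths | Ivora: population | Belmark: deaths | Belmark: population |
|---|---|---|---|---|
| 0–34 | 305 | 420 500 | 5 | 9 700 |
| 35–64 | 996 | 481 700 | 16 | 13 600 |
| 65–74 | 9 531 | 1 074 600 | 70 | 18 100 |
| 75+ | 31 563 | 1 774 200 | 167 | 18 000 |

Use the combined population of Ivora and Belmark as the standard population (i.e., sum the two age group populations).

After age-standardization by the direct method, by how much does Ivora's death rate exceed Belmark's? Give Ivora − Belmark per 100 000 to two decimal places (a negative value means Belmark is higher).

Age-specific rates per 100 000 for Ivora: 72.53, 206.77, 886.93, 1779.00.
For Belmark: 51.55, 117.65, 386.74, 927.78.
Combined standard total = 3 810 400; weights = 0.1129, 0.1300, 0.2868, 0.4703.
Ivora: 0.1129×72.53 + 0.1300×206.77 + 0.2868×886.93 + 0.4703×1779.00 = 1126.1524 per 100 000.
Belmark: 0.1129×51.55 + 0.1300×117.65 + 0.2868×386.74 + 0.4703×927.78 = 568.3919 per 100 000.
Difference = 1126.1524 − 568.3919 = 557.7605.

557.76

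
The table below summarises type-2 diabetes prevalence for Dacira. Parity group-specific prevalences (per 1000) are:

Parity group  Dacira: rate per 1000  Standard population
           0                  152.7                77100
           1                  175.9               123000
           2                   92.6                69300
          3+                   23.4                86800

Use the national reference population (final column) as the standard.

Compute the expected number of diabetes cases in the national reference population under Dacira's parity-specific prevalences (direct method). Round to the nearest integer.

Expected diabetes cases = Σ (standard pop × parity-specific rate ÷ 1000)
= 77100×152.7/1000 + 123000×175.9/1000 + 69300×92.6/1000 + 86800×23.4/1000
= 11773.17 + 21635.70 + 6417.18 + 2031.12 = 41857.17.

41857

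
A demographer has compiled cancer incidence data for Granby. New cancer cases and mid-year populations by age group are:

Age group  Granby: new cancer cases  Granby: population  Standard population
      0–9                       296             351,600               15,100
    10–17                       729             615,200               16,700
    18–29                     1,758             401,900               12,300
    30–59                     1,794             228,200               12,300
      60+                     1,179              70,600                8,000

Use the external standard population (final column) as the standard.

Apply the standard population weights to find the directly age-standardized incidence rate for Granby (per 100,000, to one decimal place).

491.6

Age-specific rates per 100,000 for Granby: 84.19, 118.50, 437.42, 786.15, 1669.97.
Standard total = 64,400; weights = 0.2345, 0.2593, 0.1910, 0.1910, 0.1242.
Standardized rate: 0.2345×84.19 + 0.2593×118.50 + 0.1910×437.42 + 0.1910×786.15 + 0.1242×1669.97 = 491.6130 per 100,000.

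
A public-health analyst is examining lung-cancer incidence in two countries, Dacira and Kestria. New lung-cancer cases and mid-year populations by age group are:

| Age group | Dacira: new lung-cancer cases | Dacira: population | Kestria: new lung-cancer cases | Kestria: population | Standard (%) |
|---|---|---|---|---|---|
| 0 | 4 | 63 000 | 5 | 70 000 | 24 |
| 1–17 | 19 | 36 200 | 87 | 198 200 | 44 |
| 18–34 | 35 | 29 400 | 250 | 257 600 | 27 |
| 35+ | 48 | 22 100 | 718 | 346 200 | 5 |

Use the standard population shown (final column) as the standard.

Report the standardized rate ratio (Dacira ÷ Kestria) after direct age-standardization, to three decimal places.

Age-specific rates per 100 000 for Dacira: 6.35, 52.49, 119.05, 217.19.
For Kestria: 7.14, 43.90, 97.05, 207.39.
Standard weights: 0.24, 0.44, 0.27, 0.05.
Dacira: 0.2400×6.35 + 0.4400×52.49 + 0.2700×119.05 + 0.0500×217.19 = 67.6203 per 100 000.
Kestria: 0.2400×7.14 + 0.4400×43.90 + 0.2700×97.05 + 0.0500×207.39 = 57.6013 per 100 000.
Ratio = 67.6203 ÷ 57.6013 = 1.17394.

1.174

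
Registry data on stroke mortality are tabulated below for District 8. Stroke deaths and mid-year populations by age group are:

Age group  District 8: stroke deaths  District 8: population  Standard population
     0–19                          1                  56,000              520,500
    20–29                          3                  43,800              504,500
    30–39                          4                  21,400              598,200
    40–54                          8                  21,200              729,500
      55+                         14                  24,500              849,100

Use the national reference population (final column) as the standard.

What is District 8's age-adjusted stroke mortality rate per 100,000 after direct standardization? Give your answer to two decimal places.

Age-specific rates per 100,000 for District 8: 1.79, 6.85, 18.69, 37.74, 57.14.
Standard total = 3,201,800; weights = 0.1626, 0.1576, 0.1868, 0.2278, 0.2652.
Standardized rate: 0.1626×1.79 + 0.1576×6.85 + 0.1868×18.69 + 0.2278×37.74 + 0.2652×57.14 = 28.6135 per 100,000.

28.61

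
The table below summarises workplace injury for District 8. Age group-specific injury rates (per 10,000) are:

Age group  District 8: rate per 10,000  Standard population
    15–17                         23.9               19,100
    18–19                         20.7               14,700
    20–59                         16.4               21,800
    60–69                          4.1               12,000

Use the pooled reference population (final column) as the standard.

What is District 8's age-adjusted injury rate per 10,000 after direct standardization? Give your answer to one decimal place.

Standard total = 67,600; weights = 0.2825, 0.2175, 0.3225, 0.1775.
Standardized rate: 0.2825×23.9 + 0.2175×20.7 + 0.3225×16.4 + 0.1775×4.1 = 17.2707 per 10,000.

17.3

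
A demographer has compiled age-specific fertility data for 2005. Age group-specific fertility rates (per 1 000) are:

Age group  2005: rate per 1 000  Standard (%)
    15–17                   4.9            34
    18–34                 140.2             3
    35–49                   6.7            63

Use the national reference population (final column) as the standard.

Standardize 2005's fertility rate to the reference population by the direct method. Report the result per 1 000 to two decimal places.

Standard weights: 0.34, 0.03, 0.63.
Standardized rate: 0.3400×4.9 + 0.0300×140.2 + 0.6300×6.7 = 10.0930 per 1 000.

10.09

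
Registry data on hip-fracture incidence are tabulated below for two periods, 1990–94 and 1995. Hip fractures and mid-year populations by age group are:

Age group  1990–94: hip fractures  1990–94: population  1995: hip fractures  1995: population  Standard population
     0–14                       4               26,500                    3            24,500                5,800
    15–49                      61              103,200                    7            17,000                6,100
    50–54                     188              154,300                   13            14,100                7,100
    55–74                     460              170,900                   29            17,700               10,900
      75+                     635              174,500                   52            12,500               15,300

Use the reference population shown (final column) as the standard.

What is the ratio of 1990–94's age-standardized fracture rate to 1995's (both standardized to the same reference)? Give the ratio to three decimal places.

1.075

Age-specific rates per 100,000 for 1990–94: 15.09, 59.11, 121.84, 269.16, 363.90.
For 1995: 12.24, 41.18, 92.20, 163.84, 416.00.
Standard total = 45,200; weights = 0.1283, 0.1350, 0.1571, 0.2412, 0.3385.
1990–94: 0.1283×15.09 + 0.1350×59.11 + 0.1571×121.84 + 0.2412×269.16 + 0.3385×363.90 = 217.1389 per 100,000.
1995: 0.1283×12.24 + 0.1350×41.18 + 0.1571×92.20 + 0.2412×163.84 + 0.3385×416.00 = 201.9355 per 100,000.
Ratio = 217.1389 ÷ 201.9355 = 1.07529.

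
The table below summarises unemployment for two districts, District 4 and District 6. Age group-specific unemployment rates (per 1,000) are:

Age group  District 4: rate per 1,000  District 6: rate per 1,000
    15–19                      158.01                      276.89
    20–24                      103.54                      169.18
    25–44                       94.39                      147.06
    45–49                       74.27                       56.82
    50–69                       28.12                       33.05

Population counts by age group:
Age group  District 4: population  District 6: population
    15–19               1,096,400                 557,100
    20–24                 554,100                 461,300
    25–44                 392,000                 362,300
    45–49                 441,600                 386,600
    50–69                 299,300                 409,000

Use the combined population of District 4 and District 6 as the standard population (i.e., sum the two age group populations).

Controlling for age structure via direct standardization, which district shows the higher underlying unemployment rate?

District 6

Combined standard total = 4,959,700; weights = 0.3334, 0.2047, 0.1521, 0.1670, 0.1428.
District 4: 0.3334×158.01 + 0.2047×103.54 + 0.1521×94.39 + 0.1670×74.27 + 0.1428×28.12 = 104.6495 per 1,000.
District 6: 0.3334×276.89 + 0.2047×169.18 + 0.1521×147.06 + 0.1670×56.82 + 0.1428×33.05 = 163.5216 per 1,000.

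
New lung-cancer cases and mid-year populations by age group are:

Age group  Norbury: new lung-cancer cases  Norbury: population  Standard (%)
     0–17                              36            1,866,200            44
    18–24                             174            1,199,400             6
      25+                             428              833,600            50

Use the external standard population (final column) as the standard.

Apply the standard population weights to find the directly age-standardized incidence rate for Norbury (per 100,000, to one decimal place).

27.4

Age-specific rates per 100,000 for Norbury: 1.93, 14.51, 51.34.
Standard weights: 0.44, 0.06, 0.50.
Standardized rate: 0.4400×1.93 + 0.0600×14.51 + 0.5000×51.34 = 27.3910 per 100,000.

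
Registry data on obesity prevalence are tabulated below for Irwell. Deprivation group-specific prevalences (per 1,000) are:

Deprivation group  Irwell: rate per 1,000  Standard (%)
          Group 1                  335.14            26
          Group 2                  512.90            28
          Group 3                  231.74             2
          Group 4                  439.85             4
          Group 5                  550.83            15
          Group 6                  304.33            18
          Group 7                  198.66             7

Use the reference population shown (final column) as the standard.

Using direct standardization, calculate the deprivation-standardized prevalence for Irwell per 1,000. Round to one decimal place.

Standard weights: 0.26, 0.28, 0.02, 0.04, 0.15, 0.18, 0.07.
Standardized rate: 0.2600×335.14 + 0.2800×512.90 + 0.0200×231.74 + 0.0400×439.85 + 0.1500×550.83 + 0.1800×304.33 + 0.0700×198.66 = 404.2873 per 1,000.

404.3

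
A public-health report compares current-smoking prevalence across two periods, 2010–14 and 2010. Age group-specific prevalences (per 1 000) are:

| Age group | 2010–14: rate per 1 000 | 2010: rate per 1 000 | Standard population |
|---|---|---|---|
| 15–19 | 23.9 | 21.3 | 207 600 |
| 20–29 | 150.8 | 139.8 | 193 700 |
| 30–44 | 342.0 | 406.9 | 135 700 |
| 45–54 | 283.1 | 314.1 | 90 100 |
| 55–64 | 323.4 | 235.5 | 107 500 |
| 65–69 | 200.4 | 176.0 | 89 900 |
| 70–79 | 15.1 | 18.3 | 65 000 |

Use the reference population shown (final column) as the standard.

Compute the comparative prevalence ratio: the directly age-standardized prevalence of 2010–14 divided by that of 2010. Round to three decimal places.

1.016

Standard total = 889 500; weights = 0.2334, 0.2178, 0.1526, 0.1013, 0.1209, 0.1011, 0.0731.
2010–14: 0.2334×23.9 + 0.2178×150.8 + 0.1526×342.0 + 0.1013×283.1 + 0.1209×323.4 + 0.1011×200.4 + 0.0731×15.1 = 179.7091 per 1 000.
2010: 0.2334×21.3 + 0.2178×139.8 + 0.1526×406.9 + 0.1013×314.1 + 0.1209×235.5 + 0.1011×176.0 + 0.0731×18.3 = 176.8927 per 1 000.
Ratio = 179.7091 ÷ 176.8927 = 1.01592.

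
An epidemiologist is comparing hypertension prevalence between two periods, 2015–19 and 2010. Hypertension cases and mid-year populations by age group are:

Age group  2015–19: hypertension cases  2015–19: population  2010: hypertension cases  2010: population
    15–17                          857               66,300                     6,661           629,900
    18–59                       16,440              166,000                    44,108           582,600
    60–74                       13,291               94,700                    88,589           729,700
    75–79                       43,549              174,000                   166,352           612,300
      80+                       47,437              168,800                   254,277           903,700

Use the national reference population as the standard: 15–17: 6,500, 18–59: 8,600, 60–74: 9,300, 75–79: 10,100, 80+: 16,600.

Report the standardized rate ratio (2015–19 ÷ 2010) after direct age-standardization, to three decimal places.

Age-specific rates per 1,000 for 2015–19: 12.926, 99.036, 140.348, 250.282, 281.025.
For 2010: 10.575, 75.709, 121.405, 271.684, 281.373.
Standard total = 51,100; weights = 0.1272, 0.1683, 0.1820, 0.1977, 0.3249.
2015–19: 0.1272×12.926 + 0.1683×99.036 + 0.1820×140.348 + 0.1977×250.282 + 0.3249×281.025 = 184.6150 per 1,000.
2010: 0.1272×10.575 + 0.1683×75.709 + 0.1820×121.405 + 0.1977×271.684 + 0.3249×281.373 = 181.2857 per 1,000.
Ratio = 184.6150 ÷ 181.2857 = 1.01837.

1.018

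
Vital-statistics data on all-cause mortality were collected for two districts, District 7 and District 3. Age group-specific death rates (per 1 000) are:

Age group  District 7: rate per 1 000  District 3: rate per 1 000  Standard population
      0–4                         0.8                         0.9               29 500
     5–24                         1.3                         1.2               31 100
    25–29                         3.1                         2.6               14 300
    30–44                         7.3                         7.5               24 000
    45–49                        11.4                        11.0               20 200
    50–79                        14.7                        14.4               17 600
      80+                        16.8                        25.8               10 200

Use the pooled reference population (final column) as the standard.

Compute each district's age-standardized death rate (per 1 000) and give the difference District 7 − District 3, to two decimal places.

Standard total = 146 900; weights = 0.2008, 0.2117, 0.0973, 0.1634, 0.1375, 0.1198, 0.0694.
District 7: 0.2008×0.8 + 0.2117×1.3 + 0.0973×3.1 + 0.1634×7.3 + 0.1375×11.4 + 0.1198×14.7 + 0.0694×16.8 = 6.4256 per 1 000.
District 3: 0.2008×0.9 + 0.2117×1.2 + 0.0973×2.6 + 0.1634×7.5 + 0.1375×11.0 + 0.1198×14.4 + 0.0694×25.8 = 6.9425 per 1 000.
Difference = 6.4256 − 6.9425 = -0.5169.

-0.52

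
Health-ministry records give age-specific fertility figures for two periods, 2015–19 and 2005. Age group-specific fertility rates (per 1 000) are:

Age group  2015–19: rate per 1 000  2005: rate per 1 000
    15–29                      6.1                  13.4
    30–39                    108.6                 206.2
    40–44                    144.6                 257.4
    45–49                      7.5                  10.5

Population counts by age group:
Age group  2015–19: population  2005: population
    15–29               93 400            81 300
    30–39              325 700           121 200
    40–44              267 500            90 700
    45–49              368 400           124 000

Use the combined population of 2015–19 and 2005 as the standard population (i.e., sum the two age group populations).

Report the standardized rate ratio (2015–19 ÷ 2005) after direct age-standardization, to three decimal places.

Combined standard total = 1 472 200; weights = 0.1187, 0.3036, 0.2433, 0.3345.
2015–19: 0.1187×6.1 + 0.3036×108.6 + 0.2433×144.6 + 0.3345×7.5 = 71.3814 per 1 000.
2005: 0.1187×13.4 + 0.3036×206.2 + 0.2433×257.4 + 0.3345×10.5 = 130.3238 per 1 000.
Ratio = 71.3814 ÷ 130.3238 = 0.54772.

0.548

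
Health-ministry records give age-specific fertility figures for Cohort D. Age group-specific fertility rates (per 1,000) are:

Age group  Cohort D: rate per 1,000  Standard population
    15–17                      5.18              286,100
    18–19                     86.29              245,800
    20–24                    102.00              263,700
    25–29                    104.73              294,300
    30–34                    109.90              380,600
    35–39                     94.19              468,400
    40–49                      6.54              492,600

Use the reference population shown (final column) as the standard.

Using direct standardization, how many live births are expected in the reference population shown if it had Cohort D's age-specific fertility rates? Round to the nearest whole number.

Expected live births = Σ (standard pop × age-specific rate ÷ 1,000)
= 286,100×5.18/1,000 + 245,800×86.29/1,000 + 263,700×102.00/1,000 + 294,300×104.73/1,000 + 380,600×109.90/1,000 + 468,400×94.19/1,000 + 492,600×6.54/1,000
= 1482.00 + 21210.08 + 26897.40 + 30822.04 + 41827.94 + 44118.60 + 3221.60 = 169579.66.

169580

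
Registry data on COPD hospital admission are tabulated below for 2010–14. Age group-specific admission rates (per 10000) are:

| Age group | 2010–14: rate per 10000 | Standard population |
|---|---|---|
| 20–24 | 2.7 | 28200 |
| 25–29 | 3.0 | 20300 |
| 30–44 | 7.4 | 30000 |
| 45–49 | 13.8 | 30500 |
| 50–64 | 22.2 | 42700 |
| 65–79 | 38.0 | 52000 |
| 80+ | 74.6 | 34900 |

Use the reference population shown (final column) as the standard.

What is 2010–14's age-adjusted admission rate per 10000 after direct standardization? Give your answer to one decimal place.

26.4

Standard total = 238600; weights = 0.1182, 0.0851, 0.1257, 0.1278, 0.1790, 0.2179, 0.1463.
Standardized rate: 0.1182×2.7 + 0.0851×3.0 + 0.1257×7.4 + 0.1278×13.8 + 0.1790×22.2 + 0.2179×38.0 + 0.1463×74.6 = 26.4351 per 10000.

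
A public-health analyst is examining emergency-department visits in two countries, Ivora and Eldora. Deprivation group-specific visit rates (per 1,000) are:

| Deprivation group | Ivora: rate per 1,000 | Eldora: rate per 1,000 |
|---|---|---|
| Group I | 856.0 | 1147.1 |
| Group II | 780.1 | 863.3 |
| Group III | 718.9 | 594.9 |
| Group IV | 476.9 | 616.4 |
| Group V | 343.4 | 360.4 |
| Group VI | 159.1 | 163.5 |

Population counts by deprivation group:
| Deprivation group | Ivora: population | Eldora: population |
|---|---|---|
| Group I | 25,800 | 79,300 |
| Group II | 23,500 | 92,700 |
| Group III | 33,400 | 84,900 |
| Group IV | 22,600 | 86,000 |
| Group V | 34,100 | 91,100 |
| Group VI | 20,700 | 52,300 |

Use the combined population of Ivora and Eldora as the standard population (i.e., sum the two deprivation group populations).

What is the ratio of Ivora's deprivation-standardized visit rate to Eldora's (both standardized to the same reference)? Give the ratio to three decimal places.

Combined standard total = 646,400; weights = 0.1626, 0.1798, 0.1830, 0.1680, 0.1937, 0.1129.
Ivora: 0.1626×856.0 + 0.1798×780.1 + 0.1830×718.9 + 0.1680×476.9 + 0.1937×343.4 + 0.1129×159.1 = 575.5854 per 1,000.
Eldora: 0.1626×1147.1 + 0.1798×863.3 + 0.1830×594.9 + 0.1680×616.4 + 0.1937×360.4 + 0.1129×163.5 = 642.4056 per 1,000.
Ratio = 575.5854 ÷ 642.4056 = 0.89598.

0.896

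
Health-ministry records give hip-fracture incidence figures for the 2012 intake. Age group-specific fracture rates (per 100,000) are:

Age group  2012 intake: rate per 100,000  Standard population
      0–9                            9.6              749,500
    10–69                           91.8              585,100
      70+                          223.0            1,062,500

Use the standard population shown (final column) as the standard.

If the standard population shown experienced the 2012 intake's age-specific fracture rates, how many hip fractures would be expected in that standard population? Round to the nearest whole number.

Expected hip fractures = Σ (standard pop × age-specific rate ÷ 100,000)
= 749,500×9.6/100,000 + 585,100×91.8/100,000 + 1,062,500×223.0/100,000
= 71.95 + 537.12 + 2369.38 = 2978.45.

2978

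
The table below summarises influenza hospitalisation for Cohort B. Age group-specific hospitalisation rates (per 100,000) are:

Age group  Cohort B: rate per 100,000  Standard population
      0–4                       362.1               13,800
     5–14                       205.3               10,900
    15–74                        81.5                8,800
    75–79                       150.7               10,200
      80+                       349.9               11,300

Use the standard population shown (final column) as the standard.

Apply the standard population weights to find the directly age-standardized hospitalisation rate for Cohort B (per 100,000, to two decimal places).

Standard total = 55,000; weights = 0.2509, 0.1982, 0.1600, 0.1855, 0.2055.
Standardized rate: 0.2509×362.1 + 0.1982×205.3 + 0.1600×81.5 + 0.1855×150.7 + 0.2055×349.9 = 244.4175 per 100,000.

244.42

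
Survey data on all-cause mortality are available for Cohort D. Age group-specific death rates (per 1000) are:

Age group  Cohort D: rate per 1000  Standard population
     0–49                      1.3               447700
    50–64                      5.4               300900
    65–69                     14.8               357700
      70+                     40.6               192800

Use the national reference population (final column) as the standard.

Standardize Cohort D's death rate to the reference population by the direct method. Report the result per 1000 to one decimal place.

Standard total = 1299100; weights = 0.3446, 0.2316, 0.2753, 0.1484.
Standardized rate: 0.3446×1.3 + 0.2316×5.4 + 0.2753×14.8 + 0.1484×40.6 = 11.7993 per 1000.

11.8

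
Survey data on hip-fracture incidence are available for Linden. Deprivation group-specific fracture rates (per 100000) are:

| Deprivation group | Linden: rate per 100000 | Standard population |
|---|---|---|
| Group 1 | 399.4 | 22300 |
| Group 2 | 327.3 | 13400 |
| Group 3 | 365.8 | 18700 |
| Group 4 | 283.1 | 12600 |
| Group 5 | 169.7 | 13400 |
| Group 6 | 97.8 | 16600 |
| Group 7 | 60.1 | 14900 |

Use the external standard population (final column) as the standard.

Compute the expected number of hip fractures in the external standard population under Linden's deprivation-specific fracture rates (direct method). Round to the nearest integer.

Expected hip fractures = Σ (standard pop × deprivation-specific rate ÷ 100000)
= 22300×399.4/100000 + 13400×327.3/100000 + 18700×365.8/100000 + 12600×283.1/100000 + 13400×169.7/100000 + 16600×97.8/100000 + 14900×60.1/100000
= 89.07 + 43.86 + 68.40 + 35.67 + 22.74 + 16.23 + 8.95 = 284.93.

285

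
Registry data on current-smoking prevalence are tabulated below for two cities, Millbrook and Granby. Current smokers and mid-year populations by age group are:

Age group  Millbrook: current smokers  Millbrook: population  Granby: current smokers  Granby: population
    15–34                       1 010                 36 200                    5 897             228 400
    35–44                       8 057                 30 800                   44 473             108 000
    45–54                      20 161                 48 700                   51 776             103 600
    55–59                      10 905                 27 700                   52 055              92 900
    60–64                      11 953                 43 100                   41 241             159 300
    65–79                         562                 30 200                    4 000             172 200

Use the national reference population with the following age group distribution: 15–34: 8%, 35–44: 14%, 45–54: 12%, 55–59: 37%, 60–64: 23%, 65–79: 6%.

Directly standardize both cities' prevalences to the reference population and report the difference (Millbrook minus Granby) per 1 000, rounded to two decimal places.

Age-specific rates per 1 000 for Millbrook: 27.901, 261.591, 413.984, 393.682, 277.332, 18.609.
For Granby: 25.819, 411.787, 499.768, 560.334, 258.889, 23.229.
Standard weights: 0.08, 0.14, 0.12, 0.37, 0.23, 0.06.
Millbrook: 0.0800×27.901 + 0.1400×261.591 + 0.1200×413.984 + 0.3700×393.682 + 0.2300×277.332 + 0.0600×18.609 = 299.0981 per 1 000.
Granby: 0.0800×25.819 + 0.1400×411.787 + 0.1200×499.768 + 0.3700×560.334 + 0.2300×258.889 + 0.0600×23.229 = 387.9495 per 1 000.
Difference = 299.0981 − 387.9495 = -88.8514.

-88.85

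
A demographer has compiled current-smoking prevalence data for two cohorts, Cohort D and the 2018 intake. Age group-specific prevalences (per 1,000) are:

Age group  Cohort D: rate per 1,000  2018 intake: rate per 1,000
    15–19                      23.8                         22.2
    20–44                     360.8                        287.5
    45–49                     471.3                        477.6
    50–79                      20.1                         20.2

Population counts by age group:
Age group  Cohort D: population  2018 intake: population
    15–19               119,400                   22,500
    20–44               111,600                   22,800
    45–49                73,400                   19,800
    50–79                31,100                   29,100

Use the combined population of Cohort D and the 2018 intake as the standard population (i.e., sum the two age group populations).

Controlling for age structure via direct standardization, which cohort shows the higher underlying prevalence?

Cohort D

Combined standard total = 429,700; weights = 0.3302, 0.3128, 0.2169, 0.1401.
Cohort D: 0.3302×23.8 + 0.3128×360.8 + 0.2169×471.3 + 0.1401×20.1 = 225.7480 per 1,000.
The 2018 intake: 0.3302×22.2 + 0.3128×287.5 + 0.2169×477.6 + 0.1401×20.2 = 203.6736 per 1,000.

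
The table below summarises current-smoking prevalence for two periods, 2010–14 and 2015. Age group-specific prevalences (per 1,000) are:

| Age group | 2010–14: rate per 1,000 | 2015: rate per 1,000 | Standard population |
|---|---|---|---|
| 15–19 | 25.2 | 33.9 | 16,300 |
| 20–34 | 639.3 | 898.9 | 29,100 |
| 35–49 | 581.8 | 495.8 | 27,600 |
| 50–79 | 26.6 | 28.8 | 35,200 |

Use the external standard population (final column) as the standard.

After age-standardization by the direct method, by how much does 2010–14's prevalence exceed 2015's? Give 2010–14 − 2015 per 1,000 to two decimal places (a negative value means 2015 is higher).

-49.91

Standard total = 108,200; weights = 0.1506, 0.2689, 0.2551, 0.3253.
2010–14: 0.1506×25.2 + 0.2689×639.3 + 0.2551×581.8 + 0.3253×26.6 = 332.7947 per 1,000.
2015: 0.1506×33.9 + 0.2689×898.9 + 0.2551×495.8 + 0.3253×28.8 = 382.7024 per 1,000.
Difference = 332.7947 − 382.7024 = -49.9077.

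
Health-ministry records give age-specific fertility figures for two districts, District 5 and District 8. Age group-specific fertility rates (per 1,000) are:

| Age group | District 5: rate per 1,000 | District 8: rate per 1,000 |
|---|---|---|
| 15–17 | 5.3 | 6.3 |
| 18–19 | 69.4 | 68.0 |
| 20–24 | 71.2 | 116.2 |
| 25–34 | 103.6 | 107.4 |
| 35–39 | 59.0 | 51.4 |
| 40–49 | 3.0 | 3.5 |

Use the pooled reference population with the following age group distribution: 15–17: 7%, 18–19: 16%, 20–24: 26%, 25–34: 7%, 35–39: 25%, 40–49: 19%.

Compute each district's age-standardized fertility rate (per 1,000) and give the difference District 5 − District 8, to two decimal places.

-10.01

Standard weights: 0.07, 0.16, 0.26, 0.07, 0.25, 0.19.
District 5: 0.0700×5.3 + 0.1600×69.4 + 0.2600×71.2 + 0.0700×103.6 + 0.2500×59.0 + 0.1900×3.0 = 52.5590 per 1,000.
District 8: 0.0700×6.3 + 0.1600×68.0 + 0.2600×116.2 + 0.0700×107.4 + 0.2500×51.4 + 0.1900×3.5 = 62.5660 per 1,000.
Difference = 52.5590 − 62.5660 = -10.0070.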